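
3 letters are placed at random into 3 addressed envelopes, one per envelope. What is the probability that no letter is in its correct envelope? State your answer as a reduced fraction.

There are 3! = 6 assignments.
By inclusion-exclusion, assignments with no fixed points: C(3,0)·3! − C(3,1)·2! + C(3,2)·1! − C(3,3)·0! = 2.
Probability = 2/6 = 1/3.

1/3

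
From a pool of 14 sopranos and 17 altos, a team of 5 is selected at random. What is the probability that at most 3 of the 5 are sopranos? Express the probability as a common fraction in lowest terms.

There are C(31,5) = 169911 ways to choose the 5.
Count the complement (more than 3 sopranos): C(14,4)·C(17,1) + C(14,5)·C(17,0) = 17017 + 2002 = 19019.
Probability = 1 − 19019/169911 = 150892/169911 = 21556/24273.

21556/24273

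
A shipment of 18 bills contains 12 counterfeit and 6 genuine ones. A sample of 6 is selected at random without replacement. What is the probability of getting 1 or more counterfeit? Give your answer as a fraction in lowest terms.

Total selections: C(18,6) = 18564.
The complement is all 6 are genuine: C(6,6) = 1.
Probability = 1 − 1/18564 = 18563/18564.

18563/18564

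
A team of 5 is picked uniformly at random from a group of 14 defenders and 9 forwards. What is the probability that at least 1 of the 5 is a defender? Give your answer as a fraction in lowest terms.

Total selections: C(23,5) = 33649.
The complement is all 5 are forwards: C(9,5) = 126.
Probability = 1 − 126/33649 = 33523/33649 = 4789/4807.

4789/4807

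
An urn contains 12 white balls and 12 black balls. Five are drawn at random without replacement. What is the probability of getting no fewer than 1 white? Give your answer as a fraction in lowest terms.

158/161

There are C(24,5) = 42504 ways to choose the 5.
The complement is all 5 are black: C(12,5) = 792.
Probability = 1 − 792/42504 = 41712/42504 = 158/161.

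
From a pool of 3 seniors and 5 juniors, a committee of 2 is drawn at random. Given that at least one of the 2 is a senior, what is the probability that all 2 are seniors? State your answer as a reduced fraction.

1/6

Work in counts. Selections with at least one senior: C(8,2) − C(5,2) = 28 − 10 = 18.
Of those, selections where all 2 are seniors: C(3,2) = 3.
Conditional probability = 3/18 = 1/6.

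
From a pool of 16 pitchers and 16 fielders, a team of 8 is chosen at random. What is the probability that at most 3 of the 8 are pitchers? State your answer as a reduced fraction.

5543/16182

Total selections: C(32,8) = 10518300.
Favorable selections (at most 3 pitchers): C(16,0)·C(16,8) + C(16,1)·C(16,7) + C(16,2)·C(16,6) + C(16,3)·C(16,5) = 12870 + 183040 + 960960 + 2446080 = 3602950.
Probability = 3602950/10518300 = 5543/16182.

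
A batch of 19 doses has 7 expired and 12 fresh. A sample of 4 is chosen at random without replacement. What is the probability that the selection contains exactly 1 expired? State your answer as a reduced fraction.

Total number of selections: C(19,4) = 3876.
Selections with exactly 1 expired: choose 1 of the 7 expired and 3 of the 12 fresh, C(7,1)·C(12,3) = 7·220 = 1540.
Probability = 1540/3876 = 385/969.

385/969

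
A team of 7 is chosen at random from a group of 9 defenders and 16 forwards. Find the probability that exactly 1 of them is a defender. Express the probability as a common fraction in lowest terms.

Total number of selections: C(25,7) = 480700.
Selections with exactly 1 defender: choose 1 of the 9 defenders and 6 of the 16 forwards, C(9,1)·C(16,6) = 9·8008 = 72072.
Probability = 72072/480700 = 1638/10925.

1638/10925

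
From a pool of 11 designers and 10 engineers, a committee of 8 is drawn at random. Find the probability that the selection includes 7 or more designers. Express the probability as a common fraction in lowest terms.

11/646

There are C(21,8) = 203490 ways to choose the 8.
Favorable selections (7 or more designers): C(11,7)·C(10,1) + C(11,8)·C(10,0) = 3300 + 165 = 3465.
Probability = 3465/203490 = 11/646.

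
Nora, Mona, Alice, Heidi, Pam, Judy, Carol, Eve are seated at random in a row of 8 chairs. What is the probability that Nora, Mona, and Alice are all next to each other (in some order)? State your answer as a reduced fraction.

3/28

There are 8! = 40320 arrangements.
Treat the three as one block: 6! placements × 3! orders within the block = 720·6 = 4320.
Probability = 4320/40320 = 3/28.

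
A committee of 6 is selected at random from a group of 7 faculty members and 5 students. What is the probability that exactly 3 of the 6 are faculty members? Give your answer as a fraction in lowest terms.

25/66

Total number of selections: C(12,6) = 924.
Selections with exactly 3 faculty members: choose 3 of the 7 faculty members and 3 of the 5 students, C(7,3)·C(5,3) = 35·10 = 350.
Probability = 350/924 = 25/66.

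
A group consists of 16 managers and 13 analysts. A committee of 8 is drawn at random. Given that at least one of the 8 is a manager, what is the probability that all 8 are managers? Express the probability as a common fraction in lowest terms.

Work in counts. Selections with at least one manager: C(29,8) − C(13,8) = 4292145 − 1287 = 4290858.
Of those, selections where all 8 are managers: C(16,8) = 12870.
Conditional probability = 12870/4290858 = 5/1667.

5/1667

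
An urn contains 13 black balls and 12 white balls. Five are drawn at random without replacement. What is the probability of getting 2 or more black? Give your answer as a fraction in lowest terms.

Total selections: C(25,5) = 53130.
Count the complement (fewer than 2 black): C(13,0)·C(12,5) + C(13,1)·C(12,4) = 792 + 6435 = 7227.
Probability = 1 − 7227/53130 = 45903/53130 = 1391/1610.

1391/1610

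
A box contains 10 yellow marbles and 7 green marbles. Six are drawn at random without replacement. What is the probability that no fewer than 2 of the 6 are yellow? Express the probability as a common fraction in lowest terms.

Total selections: C(17,6) = 12376.
Count the complement (fewer than 2 yellow): C(10,0)·C(7,6) + C(10,1)·C(7,5) = 7 + 210 = 217.
Probability = 1 − 217/12376 = 12159/12376 = 1737/1768.

1737/1768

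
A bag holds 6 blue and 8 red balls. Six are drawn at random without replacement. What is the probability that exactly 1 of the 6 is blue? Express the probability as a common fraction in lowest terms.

16/143

The sample space is all 6-subsets of the 14: C(14,6) = 3003.
Selections with exactly 1 blue: choose 1 of the 6 blue and 5 of the 8 red, C(6,1)·C(8,5) = 6·56 = 336.
Probability = 336/3003 = 16/143.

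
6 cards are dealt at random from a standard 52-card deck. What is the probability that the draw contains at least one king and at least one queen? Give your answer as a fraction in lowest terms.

There are C(52,6) = 20358520 possible draws.
By inclusion-exclusion on the complements, draws missing all kings or all queens: C(48,6) + C(48,6) − C(44,6) = 12271512 + 12271512 − 7059052 = 17483972.
So draws with at least one of each: 20358520 − 17483972 = 2874548, probability 2874548/20358520 = 718637/5089630.

718637/5089630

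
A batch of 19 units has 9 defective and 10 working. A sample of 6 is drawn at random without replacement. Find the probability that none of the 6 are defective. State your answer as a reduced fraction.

5/646

There are C(19,6) = 27132 possible selections.
Selections with no defective (all working): C(10,6) = 210.
Probability = 210/27132 = 5/646.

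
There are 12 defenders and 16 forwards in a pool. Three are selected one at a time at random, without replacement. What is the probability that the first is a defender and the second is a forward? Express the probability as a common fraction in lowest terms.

16/63

Multiply the conditional probabilities at each draw: 12/28 · 16/27 = 192/756 = 16/63.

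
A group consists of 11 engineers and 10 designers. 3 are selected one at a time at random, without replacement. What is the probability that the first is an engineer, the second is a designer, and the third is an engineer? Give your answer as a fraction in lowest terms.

55/399

Multiply the conditional probabilities at each draw: 11/21 · 10/20 · 10/19 = 1100/7980 = 55/399.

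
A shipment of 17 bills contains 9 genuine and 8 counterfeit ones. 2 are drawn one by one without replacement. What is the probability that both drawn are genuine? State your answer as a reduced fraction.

Multiply the conditional probabilities at each draw: 9/17 · 8/16 = 72/272 = 9/34.

9/34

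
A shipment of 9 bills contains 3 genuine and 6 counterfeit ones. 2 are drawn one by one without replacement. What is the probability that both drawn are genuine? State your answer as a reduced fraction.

1/12

Multiply the conditional probabilities at each draw: 3/9 · 2/8 = 6/72 = 1/12.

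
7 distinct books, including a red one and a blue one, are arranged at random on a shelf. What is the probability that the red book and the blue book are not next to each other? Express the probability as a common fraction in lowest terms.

There are 7! = 5040 arrangements.
Arrangements with the red book and the blue book adjacent: 2·6! = 1440.
So not adjacent: 5040 − 1440 = 3600, probability 3600/5040 = 5/7.

5/7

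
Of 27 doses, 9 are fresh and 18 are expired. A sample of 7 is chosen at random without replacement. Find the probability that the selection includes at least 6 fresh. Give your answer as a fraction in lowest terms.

86/49335

There are C(27,7) = 888030 ways to choose the 7.
Favorable selections (at least 6 fresh): C(9,6)·C(18,1) + C(9,7)·C(18,0) = 1512 + 36 = 1548.
Probability = 1548/888030 = 86/49335.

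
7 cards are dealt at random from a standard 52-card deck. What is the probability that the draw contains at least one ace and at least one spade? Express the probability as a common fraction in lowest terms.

There are C(52,7) = 133784560 possible draws.
By inclusion-exclusion on the complements, draws missing all aces or all spades: C(48,7) + C(39,7) − C(36,7) = 73629072 + 15380937 − 8347680 = 80662329.
So draws with at least one of each: 133784560 − 80662329 = 53122231, probability 53122231/133784560.

53122231/133784560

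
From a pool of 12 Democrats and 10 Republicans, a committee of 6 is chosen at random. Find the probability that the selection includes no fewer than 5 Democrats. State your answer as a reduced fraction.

There are C(22,6) = 74613 ways to choose the 6.
Favorable selections (no fewer than 5 Democrats): C(12,5)·C(10,1) + C(12,6)·C(10,0) = 7920 + 924 = 8844.
Probability = 8844/74613 = 268/2261.

268/2261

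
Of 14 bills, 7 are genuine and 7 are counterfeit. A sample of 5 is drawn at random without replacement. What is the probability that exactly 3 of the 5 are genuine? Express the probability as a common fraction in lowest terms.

105/286

There are C(14,5) = 2002 ways to choose 5 from 14.
Selections with exactly 3 genuine: choose 3 of the 7 genuine and 2 of the 7 counterfeit, C(7,3)·C(7,2) = 35·21 = 735.
Probability = 735/2002 = 105/286.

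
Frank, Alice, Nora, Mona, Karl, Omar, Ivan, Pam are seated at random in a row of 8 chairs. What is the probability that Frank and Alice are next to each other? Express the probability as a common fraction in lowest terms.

There are 8! = 40320 arrangements.
Treat Frank and Alice as a block: 7! arrangements of the blocks × 2 orders within the block = 2·5040 = 10080.
Probability = 10080/40320 = 1/4.

1/4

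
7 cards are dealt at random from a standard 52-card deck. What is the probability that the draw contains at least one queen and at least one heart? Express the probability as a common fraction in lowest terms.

53122231/133784560

There are C(52,7) = 133784560 possible draws.
By inclusion-exclusion on the complements, draws missing all queens or all hearts: C(48,7) + C(39,7) − C(36,7) = 73629072 + 15380937 − 8347680 = 80662329.
So draws with at least one of each: 133784560 − 80662329 = 53122231, probability 53122231/133784560.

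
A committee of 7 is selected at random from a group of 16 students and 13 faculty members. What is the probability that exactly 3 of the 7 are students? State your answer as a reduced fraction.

1540/6003

Total number of selections: C(29,7) = 1560780.
Selections with exactly 3 students: choose 3 of the 16 students and 4 of the 13 faculty members, C(16,3)·C(13,4) = 560·715 = 400400.
Probability = 400400/1560780 = 1540/6003.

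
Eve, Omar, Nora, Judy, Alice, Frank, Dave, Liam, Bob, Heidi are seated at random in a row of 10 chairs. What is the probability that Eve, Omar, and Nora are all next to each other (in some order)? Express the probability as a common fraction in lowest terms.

1/15

There are 10! = 3628800 arrangements.
Treat the three as one block: 8! placements × 3! orders within the block = 40320·6 = 241920.
Probability = 241920/3628800 = 1/15.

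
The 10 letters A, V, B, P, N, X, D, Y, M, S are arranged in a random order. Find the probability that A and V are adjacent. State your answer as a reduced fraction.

There are 10! = 3628800 arrangements.
Treat A and V as a block: 9! arrangements of the blocks × 2 orders within the block = 2·362880 = 725760.
Probability = 725760/3628800 = 1/5.

1/5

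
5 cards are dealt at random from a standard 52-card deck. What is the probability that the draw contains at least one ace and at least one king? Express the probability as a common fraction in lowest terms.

6509/64974

There are C(52,5) = 2598960 possible draws.
By inclusion-exclusion on the complements, draws missing all aces or all kings: C(48,5) + C(48,5) − C(44,5) = 1712304 + 1712304 − 1086008 = 2338600.
So draws with at least one of each: 2598960 − 2338600 = 260360, probability 260360/2598960 = 6509/64974.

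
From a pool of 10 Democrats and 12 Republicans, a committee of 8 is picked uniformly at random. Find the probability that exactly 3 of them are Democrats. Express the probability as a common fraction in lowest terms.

96/323

The sample space is all 8-subsets of the 22: C(22,8) = 319770.
Selections with exactly 3 Democrats: choose 3 of the 10 Democrats and 5 of the 12 Republicans, C(10,3)·C(12,5) = 120·792 = 95040.
Probability = 95040/319770 = 96/323.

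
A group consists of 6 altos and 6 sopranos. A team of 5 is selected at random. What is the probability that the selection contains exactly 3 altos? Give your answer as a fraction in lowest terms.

25/66

Total number of selections: C(12,5) = 792.
Selections with exactly 3 altos: choose 3 of the 6 altos and 2 of the 6 sopranos, C(6,3)·C(6,2) = 20·15 = 300.
Probability = 300/792 = 25/66.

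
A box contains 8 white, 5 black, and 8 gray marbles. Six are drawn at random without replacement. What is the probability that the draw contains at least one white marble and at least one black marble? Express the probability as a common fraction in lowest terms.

1857/2261

There are C(21,6) = 54264 possible draws.
By inclusion-exclusion on the complements, draws missing all white or all black: C(13,6) + C(16,6) − C(8,6) = 1716 + 8008 − 28 = 9696.
So draws with at least one of each: 54264 − 9696 = 44568, probability 44568/54264 = 1857/2261.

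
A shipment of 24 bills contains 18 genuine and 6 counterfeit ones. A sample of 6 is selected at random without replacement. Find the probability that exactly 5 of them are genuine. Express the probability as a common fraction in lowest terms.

1836/4807

Total number of selections: C(24,6) = 134596.
Selections with exactly 5 genuine: choose 5 of the 18 genuine and 1 of the 6 counterfeit, C(18,5)·C(6,1) = 8568·6 = 51408.
Probability = 51408/134596 = 1836/4807.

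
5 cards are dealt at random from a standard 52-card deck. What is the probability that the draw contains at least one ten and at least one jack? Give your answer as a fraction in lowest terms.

6509/64974

There are C(52,5) = 2598960 possible draws.
By inclusion-exclusion on the complements, draws missing all tens or all jacks: C(48,5) + C(48,5) − C(44,5) = 1712304 + 1712304 − 1086008 = 2338600.
So draws with at least one of each: 2598960 − 2338600 = 260360, probability 260360/2598960 = 6509/64974.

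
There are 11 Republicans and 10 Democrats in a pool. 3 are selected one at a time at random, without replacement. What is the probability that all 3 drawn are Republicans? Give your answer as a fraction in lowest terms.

33/266

Multiply the conditional probabilities at each draw: 11/21 · 10/20 · 9/19 = 990/7980 = 33/266.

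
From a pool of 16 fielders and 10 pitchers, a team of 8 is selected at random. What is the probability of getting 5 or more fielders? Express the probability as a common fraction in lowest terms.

15566/24035

Total selections: C(26,8) = 1562275.
Favorable selections (5 or more fielders): C(16,5)·C(10,3) + C(16,6)·C(10,2) + C(16,7)·C(10,1) + C(16,8)·C(10,0) = 524160 + 360360 + 114400 + 12870 = 1011790.
Probability = 1011790/1562275 = 15566/24035.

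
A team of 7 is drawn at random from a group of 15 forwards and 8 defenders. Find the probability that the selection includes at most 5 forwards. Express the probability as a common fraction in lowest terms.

18062/22287

There are C(23,7) = 245157 ways to choose the 7.
Count the complement (more than 5 forwards): C(15,6)·C(8,1) + C(15,7)·C(8,0) = 40040 + 6435 = 46475.
Probability = 1 − 46475/245157 = 198682/245157 = 18062/22287.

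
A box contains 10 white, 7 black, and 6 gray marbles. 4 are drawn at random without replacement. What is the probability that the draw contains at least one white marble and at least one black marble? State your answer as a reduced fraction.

There are C(23,4) = 8855 possible draws.
By inclusion-exclusion on the complements, draws missing all white or all black: C(13,4) + C(16,4) − C(6,4) = 715 + 1820 − 15 = 2520.
So draws with at least one of each: 8855 − 2520 = 6335, probability 6335/8855 = 181/253.

181/253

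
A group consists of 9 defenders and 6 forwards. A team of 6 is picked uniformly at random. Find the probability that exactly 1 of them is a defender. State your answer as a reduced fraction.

There are C(15,6) = 5005 ways to choose 6 from 15.
Selections with exactly 1 defender: choose 1 of the 9 defenders and 5 of the 6 forwards, C(9,1)·C(6,5) = 9·6 = 54.
Probability = 54/5005.

54/5005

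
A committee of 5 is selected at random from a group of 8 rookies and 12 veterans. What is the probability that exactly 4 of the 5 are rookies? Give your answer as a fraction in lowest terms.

Total number of selections: C(20,5) = 15504.
Selections with exactly 4 rookies: choose 4 of the 8 rookies and 1 of the 12 veterans, C(8,4)·C(12,1) = 70·12 = 840.
Probability = 840/15504 = 35/646.

35/646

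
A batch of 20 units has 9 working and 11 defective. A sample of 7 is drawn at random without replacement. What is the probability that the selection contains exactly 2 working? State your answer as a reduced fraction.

693/3230

There are C(20,7) = 77520 ways to choose 7 from 20.
Selections with exactly 2 working: choose 2 of the 9 working and 5 of the 11 defective, C(9,2)·C(11,5) = 36·462 = 16632.
Probability = 16632/77520 = 693/3230.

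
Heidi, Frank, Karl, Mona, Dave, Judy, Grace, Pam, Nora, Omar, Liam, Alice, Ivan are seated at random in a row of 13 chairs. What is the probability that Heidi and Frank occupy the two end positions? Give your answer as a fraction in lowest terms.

1/78

There are 13! = 6227020800 arrangements.
Place Heidi and Frank at the ends in 2 ways, arrange the remaining 11 in 11! = 39916800 ways: 2·39916800 = 79833600.
Probability = 79833600/6227020800 = 1/78.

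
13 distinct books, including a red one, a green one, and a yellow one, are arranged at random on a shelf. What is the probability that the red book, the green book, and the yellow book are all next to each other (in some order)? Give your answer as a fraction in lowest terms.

1/26

There are 13! = 6227020800 arrangements.
Treat the three as one block: 11! placements × 3! orders within the block = 39916800·6 = 239500800.
Probability = 239500800/6227020800 = 1/26.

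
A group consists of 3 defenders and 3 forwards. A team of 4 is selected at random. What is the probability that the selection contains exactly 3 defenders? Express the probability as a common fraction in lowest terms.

There are C(6,4) = 15 ways to choose 4 from 6.
Selections with exactly 3 defenders: choose 3 of the 3 defenders and 1 of the 3 forwards, C(3,3)·C(3,1) = 1·3 = 3.
Probability = 3/15 = 1/5.

1/5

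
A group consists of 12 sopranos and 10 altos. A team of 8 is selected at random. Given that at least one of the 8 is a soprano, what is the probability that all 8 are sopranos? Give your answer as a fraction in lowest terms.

11/7105

Work in counts. Selections with at least one soprano: C(22,8) − C(10,8) = 319770 − 45 = 319725.
Of those, selections where all 8 are sopranos: C(12,8) = 495.
Conditional probability = 495/319725 = 11/7105.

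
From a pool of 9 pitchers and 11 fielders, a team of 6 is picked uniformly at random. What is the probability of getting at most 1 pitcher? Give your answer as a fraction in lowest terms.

There are C(20,6) = 38760 ways to choose the 6.
Favorable selections (at most 1 pitcher): C(9,0)·C(11,6) + C(9,1)·C(11,5) = 462 + 4158 = 4620.
Probability = 4620/38760 = 77/646.

77/646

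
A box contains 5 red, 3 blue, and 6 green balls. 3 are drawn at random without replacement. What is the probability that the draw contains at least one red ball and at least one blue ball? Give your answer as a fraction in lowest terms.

135/364

There are C(14,3) = 364 possible draws.
By inclusion-exclusion on the complements, draws missing all red or all blue: C(9,3) + C(11,3) − C(6,3) = 84 + 165 − 20 = 229.
So draws with at least one of each: 364 − 229 = 135, probability 135/364.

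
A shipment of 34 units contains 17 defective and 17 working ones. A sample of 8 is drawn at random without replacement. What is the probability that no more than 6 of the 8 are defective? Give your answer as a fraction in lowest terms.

Total selections: C(34,8) = 18156204.
Count the complement (more than 6 defective): C(17,7)·C(17,1) + C(17,8)·C(17,0) = 330616 + 24310 = 354926.
Probability = 1 − 354926/18156204 = 17801278/18156204 = 47597/48546.

47597/48546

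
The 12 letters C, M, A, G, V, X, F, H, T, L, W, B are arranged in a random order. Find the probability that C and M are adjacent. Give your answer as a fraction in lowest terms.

There are 12! = 479001600 arrangements.
Treat C and M as a block: 11! arrangements of the blocks × 2 orders within the block = 2·39916800 = 79833600.
Probability = 79833600/479001600 = 1/6.

1/6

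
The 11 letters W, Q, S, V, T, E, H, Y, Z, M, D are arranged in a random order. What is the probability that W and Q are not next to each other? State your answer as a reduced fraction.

9/11

There are 11! = 39916800 arrangements.
Arrangements with W and Q adjacent: 2·10! = 7257600.
So not adjacent: 39916800 − 7257600 = 32659200, probability 32659200/39916800 = 9/11.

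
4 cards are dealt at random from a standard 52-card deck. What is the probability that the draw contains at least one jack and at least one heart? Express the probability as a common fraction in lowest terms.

52799/270725

There are C(52,4) = 270725 possible draws.
By inclusion-exclusion on the complements, draws missing all jacks or all hearts: C(48,4) + C(39,4) − C(36,4) = 194580 + 82251 − 58905 = 217926.
So draws with at least one of each: 270725 − 217926 = 52799, probability 52799/270725.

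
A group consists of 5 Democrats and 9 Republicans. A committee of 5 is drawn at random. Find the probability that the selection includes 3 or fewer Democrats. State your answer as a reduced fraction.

978/1001

Total selections: C(14,5) = 2002.
Count the complement (more than 3 Democrats): C(5,4)·C(9,1) + C(5,5)·C(9,0) = 45 + 1 = 46.
Probability = 1 − 46/2002 = 1956/2002 = 978/1001.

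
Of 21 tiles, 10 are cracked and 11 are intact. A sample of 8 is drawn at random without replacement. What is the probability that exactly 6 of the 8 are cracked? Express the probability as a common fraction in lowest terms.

55/969

There are C(21,8) = 203490 ways to choose 8 from 21.
Selections with exactly 6 cracked: choose 6 of the 10 cracked and 2 of the 11 intact, C(10,6)·C(11,2) = 210·55 = 11550.
Probability = 11550/203490 = 55/969.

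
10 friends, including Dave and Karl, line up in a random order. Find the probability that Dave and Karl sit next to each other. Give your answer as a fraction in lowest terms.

1/5

There are 10! = 3628800 arrangements.
Treat Dave and Karl as a block: 9! arrangements of the blocks × 2 orders within the block = 2·362880 = 725760.
Probability = 725760/3628800 = 1/5.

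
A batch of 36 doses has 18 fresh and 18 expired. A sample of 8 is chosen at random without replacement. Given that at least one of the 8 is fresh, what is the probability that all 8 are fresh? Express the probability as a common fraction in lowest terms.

13/8977

Work in counts. Selections with at least one fresh: C(36,8) − C(18,8) = 30260340 − 43758 = 30216582.
Of those, selections where all 8 are fresh: C(18,8) = 43758.
Conditional probability = 43758/30216582 = 13/8977.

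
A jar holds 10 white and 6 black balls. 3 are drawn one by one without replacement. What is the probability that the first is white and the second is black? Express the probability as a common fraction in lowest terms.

Multiply the conditional probabilities at each draw: 10/16 · 6/15 = 60/240 = 1/4.

1/4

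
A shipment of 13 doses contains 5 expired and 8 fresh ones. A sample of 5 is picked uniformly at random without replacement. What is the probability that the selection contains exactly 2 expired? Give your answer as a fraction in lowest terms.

The sample space is all 5-subsets of the 13: C(13,5) = 1287.
Selections with exactly 2 expired: choose 2 of the 5 expired and 3 of the 8 fresh, C(5,2)·C(8,3) = 10·56 = 560.
Probability = 560/1287.

560/1287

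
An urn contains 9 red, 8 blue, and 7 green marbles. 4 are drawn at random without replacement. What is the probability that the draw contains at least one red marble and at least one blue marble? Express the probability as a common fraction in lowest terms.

178/253

There are C(24,4) = 10626 possible draws.
By inclusion-exclusion on the complements, draws missing all red or all blue: C(15,4) + C(16,4) − C(7,4) = 1365 + 1820 − 35 = 3150.
So draws with at least one of each: 10626 − 3150 = 7476, probability 7476/10626 = 178/253.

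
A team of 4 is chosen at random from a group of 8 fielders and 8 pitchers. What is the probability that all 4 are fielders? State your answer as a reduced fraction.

1/26

There are C(16,4) = 1820 possible selections.
Selections with all fielders: C(8,4) = 70.
Probability = 70/1820 = 1/26.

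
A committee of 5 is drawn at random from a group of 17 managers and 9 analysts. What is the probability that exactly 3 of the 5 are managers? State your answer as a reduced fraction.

There are C(26,5) = 65780 ways to choose 5 from 26.
Selections with exactly 3 managers: choose 3 of the 17 managers and 2 of the 9 analysts, C(17,3)·C(9,2) = 680·36 = 24480.
Probability = 24480/65780 = 1224/3289.

1224/3289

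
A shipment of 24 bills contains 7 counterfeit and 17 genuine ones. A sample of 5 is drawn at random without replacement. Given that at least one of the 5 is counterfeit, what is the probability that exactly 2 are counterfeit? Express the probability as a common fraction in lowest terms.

510/1297

Work in counts. Selections with at least one counterfeit: C(24,5) − C(17,5) = 42504 − 6188 = 36316.
Of those, selections where exactly 2 are counterfeit: C(7,2)·C(17,3) = 21·680 = 14280.
Conditional probability = 14280/36316 = 510/1297.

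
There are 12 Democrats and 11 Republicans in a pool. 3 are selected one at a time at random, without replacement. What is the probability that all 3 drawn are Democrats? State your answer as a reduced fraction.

20/161

Multiply the conditional probabilities at each draw: 12/23 · 11/22 · 10/21 = 1320/10626 = 20/161.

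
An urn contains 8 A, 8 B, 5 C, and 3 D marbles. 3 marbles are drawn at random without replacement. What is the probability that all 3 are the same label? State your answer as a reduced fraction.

There are C(24,3) = 2024 ways to draw 3 marbles.
All same label: C(8,3) + C(8,3) + C(5,3) + C(3,3) = 56 + 56 + 10 + 1 = 123.
Probability = 123/2024.

123/2024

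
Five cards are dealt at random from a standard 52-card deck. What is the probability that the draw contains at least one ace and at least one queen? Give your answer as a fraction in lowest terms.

6509/64974

There are C(52,5) = 2598960 possible draws.
By inclusion-exclusion on the complements, draws missing all aces or all queens: C(48,5) + C(48,5) − C(44,5) = 1712304 + 1712304 − 1086008 = 2338600.
So draws with at least one of each: 2598960 − 2338600 = 260360, probability 260360/2598960 = 6509/64974.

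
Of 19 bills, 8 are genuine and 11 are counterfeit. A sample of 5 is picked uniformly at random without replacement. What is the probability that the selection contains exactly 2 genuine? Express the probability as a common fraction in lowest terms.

385/969

Total number of selections: C(19,5) = 11628.
Selections with exactly 2 genuine: choose 2 of the 8 genuine and 3 of the 11 counterfeit, C(8,2)·C(11,3) = 28·165 = 4620.
Probability = 4620/11628 = 385/969.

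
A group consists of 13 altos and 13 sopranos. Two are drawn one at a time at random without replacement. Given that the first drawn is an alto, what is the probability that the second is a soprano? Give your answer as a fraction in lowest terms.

After removing one alto, 25 remain: 12 altos and 13 sopranos.
So the probability the next is a soprano is 13/25.

13/25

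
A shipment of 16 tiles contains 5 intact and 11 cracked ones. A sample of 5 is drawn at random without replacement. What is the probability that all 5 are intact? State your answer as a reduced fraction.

There are C(16,5) = 4368 possible selections.
Selections with all intact: C(5,5) = 1.
Probability = 1/4368.

1/4368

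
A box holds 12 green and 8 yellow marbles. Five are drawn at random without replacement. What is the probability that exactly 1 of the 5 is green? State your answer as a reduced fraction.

Total number of selections: C(20,5) = 15504.
Selections with exactly 1 green: choose 1 of the 12 green and 4 of the 8 yellow, C(12,1)·C(8,4) = 12·70 = 840.
Probability = 840/15504 = 35/646.

35/646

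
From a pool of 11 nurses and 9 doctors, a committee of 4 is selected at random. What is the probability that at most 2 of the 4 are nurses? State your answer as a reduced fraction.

There are C(20,4) = 4845 ways to choose the 4.
Count the complement (more than 2 nurses): C(11,3)·C(9,1) + C(11,4)·C(9,0) = 1485 + 330 = 1815.
Probability = 1 − 1815/4845 = 3030/4845 = 202/323.

202/323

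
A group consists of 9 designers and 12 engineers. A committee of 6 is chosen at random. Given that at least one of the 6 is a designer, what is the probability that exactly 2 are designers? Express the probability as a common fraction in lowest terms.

Work in counts. Selections with at least one designer: C(21,6) − C(12,6) = 54264 − 924 = 53340.
Of those, selections where exactly 2 are designers: C(9,2)·C(12,4) = 36·495 = 17820.
Conditional probability = 17820/53340 = 297/889.

297/889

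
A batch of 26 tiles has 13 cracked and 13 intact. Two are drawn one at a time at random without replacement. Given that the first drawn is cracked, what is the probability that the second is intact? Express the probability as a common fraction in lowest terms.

After removing one cracked, 25 remain: 12 cracked and 13 intact.
So the probability the next is intact is 13/25.

13/25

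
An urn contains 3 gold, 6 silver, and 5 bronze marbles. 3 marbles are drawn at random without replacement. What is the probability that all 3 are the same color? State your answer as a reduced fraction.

31/364

There are C(14,3) = 364 ways to draw 3 marbles.
All same color: C(3,3) + C(6,3) + C(5,3) = 1 + 20 + 10 = 31.
Probability = 31/364.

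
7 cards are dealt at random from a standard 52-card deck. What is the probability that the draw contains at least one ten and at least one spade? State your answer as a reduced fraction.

There are C(52,7) = 133784560 possible draws.
By inclusion-exclusion on the complements, draws missing all tens or all spades: C(48,7) + C(39,7) − C(36,7) = 73629072 + 15380937 − 8347680 = 80662329.
So draws with at least one of each: 133784560 − 80662329 = 53122231, probability 53122231/133784560.

53122231/133784560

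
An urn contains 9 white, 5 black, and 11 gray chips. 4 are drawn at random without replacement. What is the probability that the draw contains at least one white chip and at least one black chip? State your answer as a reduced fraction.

There are C(25,4) = 12650 possible draws.
By inclusion-exclusion on the complements, draws missing all white or all black: C(16,4) + C(20,4) − C(11,4) = 1820 + 4845 − 330 = 6335.
So draws with at least one of each: 12650 − 6335 = 6315, probability 6315/12650 = 1263/2530.

1263/2530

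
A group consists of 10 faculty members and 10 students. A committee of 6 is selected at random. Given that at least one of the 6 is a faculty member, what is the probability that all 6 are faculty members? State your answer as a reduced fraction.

7/1285

Work in counts. Selections with at least one faculty member: C(20,6) − C(10,6) = 38760 − 210 = 38550.
Of those, selections where all 6 are faculty members: C(10,6) = 210.
Conditional probability = 210/38550 = 7/1285.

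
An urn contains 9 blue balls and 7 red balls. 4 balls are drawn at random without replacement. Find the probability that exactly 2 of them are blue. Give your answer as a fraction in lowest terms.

27/65

There are C(16,4) = 1820 ways to choose 4 from 16.
Selections with exactly 2 blue: choose 2 of the 9 blue and 2 of the 7 red, C(9,2)·C(7,2) = 36·21 = 756.
Probability = 756/1820 = 27/65.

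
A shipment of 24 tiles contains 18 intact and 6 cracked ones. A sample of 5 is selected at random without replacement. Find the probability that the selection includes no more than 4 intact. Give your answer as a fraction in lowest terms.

202/253

Total selections: C(24,5) = 42504.
Favorable selections (no more than 4 intact): C(18,0)·C(6,5) + C(18,1)·C(6,4) + C(18,2)·C(6,3) + C(18,3)·C(6,2) + C(18,4)·C(6,1) = 6 + 270 + 3060 + 12240 + 18360 = 33936.
Probability = 33936/42504 = 202/253.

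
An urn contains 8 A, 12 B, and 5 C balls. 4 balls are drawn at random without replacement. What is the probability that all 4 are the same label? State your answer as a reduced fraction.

There are C(25,4) = 12650 ways to draw 4 balls.
All same label: C(8,4) + C(12,4) + C(5,4) = 70 + 495 + 5 = 570.
Probability = 570/12650 = 57/1265.

57/1265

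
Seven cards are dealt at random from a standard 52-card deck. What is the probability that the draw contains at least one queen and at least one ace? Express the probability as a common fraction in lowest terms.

3105873/16723070

There are C(52,7) = 133784560 possible draws.
By inclusion-exclusion on the complements, draws missing all queens or all aces: C(48,7) + C(48,7) − C(44,7) = 73629072 + 73629072 − 38320568 = 108937576.
So draws with at least one of each: 133784560 − 108937576 = 24846984, probability 24846984/133784560 = 3105873/16723070.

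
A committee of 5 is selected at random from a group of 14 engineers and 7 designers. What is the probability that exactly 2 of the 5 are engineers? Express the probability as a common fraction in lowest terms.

455/2907

There are C(21,5) = 20349 ways to choose 5 from 21.
Selections with exactly 2 engineers: choose 2 of the 14 engineers and 3 of the 7 designers, C(14,2)·C(7,3) = 91·35 = 3185.
Probability = 3185/20349 = 455/2907.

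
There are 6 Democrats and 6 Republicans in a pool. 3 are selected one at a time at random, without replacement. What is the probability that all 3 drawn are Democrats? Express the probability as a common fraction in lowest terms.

1/11

Multiply the conditional probabilities at each draw: 6/12 · 5/11 · 4/10 = 120/1320 = 1/11.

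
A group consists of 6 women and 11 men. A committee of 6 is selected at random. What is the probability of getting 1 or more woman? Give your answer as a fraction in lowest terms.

851/884

There are C(17,6) = 12376 ways to choose the 6.
The complement is all 6 are men: C(11,6) = 462.
Probability = 1 − 462/12376 = 11914/12376 = 851/884.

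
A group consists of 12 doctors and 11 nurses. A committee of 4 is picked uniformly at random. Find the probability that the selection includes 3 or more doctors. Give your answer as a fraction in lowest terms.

53/161

Total selections: C(23,4) = 8855.
Favorable selections (3 or more doctors): C(12,3)·C(11,1) + C(12,4)·C(11,0) = 2420 + 495 = 2915.
Probability = 2915/8855 = 53/161.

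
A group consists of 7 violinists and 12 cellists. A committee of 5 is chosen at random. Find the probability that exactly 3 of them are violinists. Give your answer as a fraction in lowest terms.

Total number of selections: C(19,5) = 11628.
Selections with exactly 3 violinists: choose 3 of the 7 violinists and 2 of the 12 cellists, C(7,3)·C(12,2) = 35·66 = 2310.
Probability = 2310/11628 = 385/1938.

385/1938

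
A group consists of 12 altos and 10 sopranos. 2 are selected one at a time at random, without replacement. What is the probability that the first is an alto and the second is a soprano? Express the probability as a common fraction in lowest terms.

Multiply the conditional probabilities at each draw: 12/22 · 10/21 = 120/462 = 20/77.

20/77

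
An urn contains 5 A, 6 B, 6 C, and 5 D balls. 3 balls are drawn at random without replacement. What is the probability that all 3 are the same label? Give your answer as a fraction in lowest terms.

There are C(22,3) = 1540 ways to draw 3 balls.
All same label: C(5,3) + C(6,3) + C(6,3) + C(5,3) = 10 + 20 + 20 + 10 = 60.
Probability = 60/1540 = 3/77.

3/77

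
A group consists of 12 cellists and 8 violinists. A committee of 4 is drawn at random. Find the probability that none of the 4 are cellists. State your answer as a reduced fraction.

14/969

There are C(20,4) = 4845 possible selections.
Selections with no cellists (all violinists): C(8,4) = 70.
Probability = 70/4845 = 14/969.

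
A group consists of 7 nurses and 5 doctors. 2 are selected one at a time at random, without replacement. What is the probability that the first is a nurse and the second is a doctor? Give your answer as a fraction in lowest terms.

35/132

Multiply the conditional probabilities at each draw: 7/12 · 5/11 = 35/132.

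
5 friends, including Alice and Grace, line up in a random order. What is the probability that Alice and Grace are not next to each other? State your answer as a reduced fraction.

3/5

There are 5! = 120 arrangements.
Arrangements with Alice and Grace adjacent: 2·4! = 48.
So not adjacent: 120 − 48 = 72, probability 72/120 = 3/5.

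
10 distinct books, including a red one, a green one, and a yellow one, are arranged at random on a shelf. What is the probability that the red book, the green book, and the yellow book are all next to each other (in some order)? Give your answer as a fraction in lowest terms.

1/15

There are 10! = 3628800 arrangements.
Treat the three as one block: 8! placements × 3! orders within the block = 40320·6 = 241920.
Probability = 241920/3628800 = 1/15.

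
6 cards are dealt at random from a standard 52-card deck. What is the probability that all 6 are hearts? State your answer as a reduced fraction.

There are C(52,6) = 20358520 possible 6-card hands.
Hands that are all hearts: C(13,6) = 1716.
Probability = 1716/20358520 = 33/391510.

33/391510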